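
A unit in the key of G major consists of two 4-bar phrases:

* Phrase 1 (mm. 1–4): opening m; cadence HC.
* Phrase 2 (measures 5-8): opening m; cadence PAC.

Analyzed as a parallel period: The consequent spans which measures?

measures 5–8

The antecedent is the phrase ending with the weaker cadence (half cadence, phrase 1) and the consequent the one ending more conclusively (perfect authentic cadence, phrase 2); the consequent is mm. 5-8.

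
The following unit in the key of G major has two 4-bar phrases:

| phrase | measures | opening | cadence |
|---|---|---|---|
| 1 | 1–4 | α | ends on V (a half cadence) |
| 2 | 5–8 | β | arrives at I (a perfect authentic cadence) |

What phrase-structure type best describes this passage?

contrasting period

Phrase 1 ends with a half cadence (weaker) and phrase 2 with a perfect authentic cadence (stronger): antecedent + consequent = a period.
The two phrases open with different material (α / β), so the period is contrasting.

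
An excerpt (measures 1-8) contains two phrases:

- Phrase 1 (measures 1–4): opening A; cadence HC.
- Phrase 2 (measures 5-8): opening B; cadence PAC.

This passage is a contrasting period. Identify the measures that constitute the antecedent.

measures 1–4

The antecedent is the phrase ending with the weaker cadence (half cadence, phrase 1) and the consequent the one ending more conclusively (perfect authentic cadence, phrase 2); the antecedent is mm. 1–4.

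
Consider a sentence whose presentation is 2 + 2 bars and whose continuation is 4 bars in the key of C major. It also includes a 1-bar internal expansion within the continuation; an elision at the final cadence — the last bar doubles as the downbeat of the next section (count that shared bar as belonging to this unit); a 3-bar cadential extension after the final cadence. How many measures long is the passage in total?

12 measures

Basic sentence: 2 + 2 + 4 = 8 bars.
8 (basic form) + 1 (internal expansion) + 3 (cadential extension) = 12.
The elision shares a bar with the next section but does not change this unit's count.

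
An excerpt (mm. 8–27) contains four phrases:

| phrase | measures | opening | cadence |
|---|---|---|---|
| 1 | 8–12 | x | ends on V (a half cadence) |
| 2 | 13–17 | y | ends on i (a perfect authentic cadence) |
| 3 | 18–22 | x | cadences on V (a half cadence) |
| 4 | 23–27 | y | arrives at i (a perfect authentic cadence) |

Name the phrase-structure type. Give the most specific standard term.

repeated period

The cadence pattern HC–PAC–HC–PAC is weak–strong twice, and phrases 3–4 restate phrases 1–2: a period heard twice, not a double period (which would end weakly at phrase 2).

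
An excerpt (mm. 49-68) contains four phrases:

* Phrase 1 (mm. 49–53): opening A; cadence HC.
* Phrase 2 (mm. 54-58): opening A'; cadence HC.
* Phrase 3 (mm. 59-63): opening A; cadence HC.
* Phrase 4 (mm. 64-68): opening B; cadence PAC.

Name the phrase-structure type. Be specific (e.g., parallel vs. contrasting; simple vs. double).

parallel double period

Four phrases in two halves: the first half (mm. 49-58) ends with a half cadence, the second (mm. 59–68) with a perfect authentic cadence — a large antecedent–consequent pair, i.e. a double period.
Phrase 3 begins with the same material as phrase 1, making it parallel.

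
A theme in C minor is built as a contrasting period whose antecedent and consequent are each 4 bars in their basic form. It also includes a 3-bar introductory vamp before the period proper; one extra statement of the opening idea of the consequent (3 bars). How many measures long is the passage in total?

Basic contrasting period: 4 + 4 = 8 bars.
8 (basic form) + 3 (introduction) + 3 (extra statement) = 14.

14 measures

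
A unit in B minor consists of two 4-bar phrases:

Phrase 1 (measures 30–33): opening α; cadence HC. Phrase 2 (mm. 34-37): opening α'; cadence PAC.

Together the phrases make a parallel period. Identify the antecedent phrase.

phrase 1

The phrase ending with the weaker cadence (half cadence) is the antecedent; the one ending more conclusively (perfect authentic cadence) is the consequent. The antecedent is phrase 1.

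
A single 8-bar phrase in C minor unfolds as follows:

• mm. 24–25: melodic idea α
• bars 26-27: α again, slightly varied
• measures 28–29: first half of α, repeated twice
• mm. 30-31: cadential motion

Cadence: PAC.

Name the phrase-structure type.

sentence

Basic idea (mm. 24–25) + its repetition (bars 26–27) form the presentation; fragmentation and cadence (bars 28-31) form the continuation — the 8-bar whole is a sentence.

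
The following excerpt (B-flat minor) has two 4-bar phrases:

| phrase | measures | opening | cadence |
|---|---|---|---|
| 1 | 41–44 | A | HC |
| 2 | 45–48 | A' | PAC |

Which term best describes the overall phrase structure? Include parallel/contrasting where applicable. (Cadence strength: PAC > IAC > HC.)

Phrase 1 ends with a half cadence (weaker) and phrase 2 with a perfect authentic cadence (stronger): antecedent + consequent = a period.
The two phrases open with the same material (A / A'), so the period is parallel.

parallel period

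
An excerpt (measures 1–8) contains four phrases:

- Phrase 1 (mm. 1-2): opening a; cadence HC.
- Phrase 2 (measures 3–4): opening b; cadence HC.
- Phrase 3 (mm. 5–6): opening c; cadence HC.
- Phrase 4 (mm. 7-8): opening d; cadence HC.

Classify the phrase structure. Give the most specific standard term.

phrase group

Phrase 4 ends with a half cadence, no stronger than phrase 2's half cadence, so the four phrases do not form a double period; nor do phrases 3–4 duplicate 1–2, so it is not a repeated period. With no phrase reaching a conclusive cadence, the passage is a phrase group.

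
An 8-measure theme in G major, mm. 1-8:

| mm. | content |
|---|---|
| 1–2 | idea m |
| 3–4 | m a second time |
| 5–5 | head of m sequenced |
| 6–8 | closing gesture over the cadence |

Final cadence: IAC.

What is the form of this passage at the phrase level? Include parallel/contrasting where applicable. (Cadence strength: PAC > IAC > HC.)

Basic idea (mm. 1–2) + its repetition (mm. 3-4) form the presentation; fragmentation and cadence (bars 5-8) form the continuation — the 8-bar whole is a sentence.

sentence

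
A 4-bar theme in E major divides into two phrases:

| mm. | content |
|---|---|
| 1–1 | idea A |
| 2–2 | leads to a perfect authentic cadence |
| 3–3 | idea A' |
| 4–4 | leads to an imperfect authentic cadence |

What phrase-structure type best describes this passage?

phrase group

The second phrase closes with an imperfect authentic cadence, which is not stronger than the first phrase's perfect authentic cadence; without a weak→strong cadential pair there is no antecedent–consequent relationship, so this is a phrase group rather than a period.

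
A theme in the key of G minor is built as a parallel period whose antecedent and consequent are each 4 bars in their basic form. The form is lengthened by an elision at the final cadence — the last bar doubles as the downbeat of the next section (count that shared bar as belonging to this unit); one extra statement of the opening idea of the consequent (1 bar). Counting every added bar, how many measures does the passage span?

9 measures

Basic parallel period: 4 + 4 = 8 bars.
8 (basic form) + 1 (extra statement) = 9.
The elision shares a bar with the next section but does not change this unit's count.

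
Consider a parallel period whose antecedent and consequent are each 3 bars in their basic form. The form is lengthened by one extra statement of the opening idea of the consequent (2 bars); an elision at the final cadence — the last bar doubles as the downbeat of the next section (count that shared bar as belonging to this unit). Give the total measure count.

8 measures

Basic parallel period: 3 + 3 = 6 bars.
6 (basic form) + 2 (extra statement) = 8.
The elision shares a bar with the next section but does not change this unit's count.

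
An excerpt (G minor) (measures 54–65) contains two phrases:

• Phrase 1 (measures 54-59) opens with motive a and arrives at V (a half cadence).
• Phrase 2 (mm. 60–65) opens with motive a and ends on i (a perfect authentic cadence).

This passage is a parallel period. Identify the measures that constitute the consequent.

measures 60–65

The antecedent is the phrase ending with the weaker cadence (half cadence, phrase 1) and the consequent the one ending more conclusively (perfect authentic cadence, phrase 2); the consequent is bars 60–65.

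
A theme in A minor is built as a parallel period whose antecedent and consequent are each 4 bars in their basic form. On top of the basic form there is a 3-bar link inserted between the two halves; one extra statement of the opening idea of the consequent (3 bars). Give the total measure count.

Basic parallel period: 4 + 4 = 8 bars.
8 (basic form) + 3 (link) + 3 (extra statement) = 14.

14 measures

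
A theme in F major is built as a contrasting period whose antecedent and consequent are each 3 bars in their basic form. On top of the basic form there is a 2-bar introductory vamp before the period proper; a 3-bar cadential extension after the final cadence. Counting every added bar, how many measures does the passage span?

Basic contrasting period: 3 + 3 = 6 bars.
6 (basic form) + 2 (introduction) + 3 (cadential extension) = 11.

11 measures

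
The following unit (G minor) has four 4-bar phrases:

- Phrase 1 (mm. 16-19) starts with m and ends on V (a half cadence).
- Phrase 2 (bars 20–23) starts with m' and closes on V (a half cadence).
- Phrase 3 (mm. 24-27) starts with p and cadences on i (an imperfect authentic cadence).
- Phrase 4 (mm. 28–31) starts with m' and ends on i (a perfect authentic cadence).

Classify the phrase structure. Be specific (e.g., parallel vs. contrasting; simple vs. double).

Four phrases in two halves: the first half (mm. 16-23) ends with a half cadence, the second (mm. 24–31) with a perfect authentic cadence — a large antecedent–consequent pair, i.e. a double period.
Phrase 3 begins with different material from phrase 1, making it contrasting.

contrasting double period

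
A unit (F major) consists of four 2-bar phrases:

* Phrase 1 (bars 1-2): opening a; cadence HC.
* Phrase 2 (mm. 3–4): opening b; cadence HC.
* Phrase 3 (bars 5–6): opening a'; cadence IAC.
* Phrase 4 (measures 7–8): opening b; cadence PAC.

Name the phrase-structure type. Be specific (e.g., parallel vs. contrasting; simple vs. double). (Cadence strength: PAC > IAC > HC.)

parallel double period

Four phrases in two halves: the first half (measures 1–4) ends with a half cadence, the second (bars 5–8) with a perfect authentic cadence — a large antecedent–consequent pair, i.e. a double period.
Phrase 3 begins with the same material as phrase 1, making it parallel.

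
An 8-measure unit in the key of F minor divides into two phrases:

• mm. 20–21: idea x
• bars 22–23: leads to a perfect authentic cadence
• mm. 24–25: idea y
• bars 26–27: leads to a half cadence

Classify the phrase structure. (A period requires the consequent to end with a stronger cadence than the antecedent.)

The second phrase closes with a half cadence, which is not stronger than the first phrase's perfect authentic cadence; without a weak→strong cadential pair there is no antecedent–consequent relationship, so this is a phrase group rather than a period.

phrase group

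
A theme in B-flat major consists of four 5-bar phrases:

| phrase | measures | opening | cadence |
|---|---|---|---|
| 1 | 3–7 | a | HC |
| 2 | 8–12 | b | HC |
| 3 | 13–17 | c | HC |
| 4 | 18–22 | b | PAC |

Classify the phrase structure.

Four phrases in two halves: the first half (mm. 3-12) ends with a half cadence, the second (measures 13–22) with a perfect authentic cadence — a large antecedent–consequent pair, i.e. a double period.
Phrase 3 begins with different material from phrase 1, making it contrasting.

contrasting double period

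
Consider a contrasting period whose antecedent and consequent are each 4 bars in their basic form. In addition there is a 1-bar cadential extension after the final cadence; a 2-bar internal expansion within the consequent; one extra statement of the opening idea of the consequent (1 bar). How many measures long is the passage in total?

Basic contrasting period: 4 + 4 = 8 bars.
8 (basic form) + 1 (cadential extension) + 2 (internal expansion) + 1 (extra statement) = 12.

12 measures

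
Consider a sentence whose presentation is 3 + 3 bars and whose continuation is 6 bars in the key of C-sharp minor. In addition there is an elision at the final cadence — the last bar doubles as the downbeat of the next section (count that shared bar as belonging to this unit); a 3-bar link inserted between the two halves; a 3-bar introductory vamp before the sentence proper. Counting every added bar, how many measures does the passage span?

18 measures

Basic sentence: 3 + 3 + 6 = 12 bars.
12 (basic form) + 3 (link) + 3 (introduction) = 18.
The elision shares a bar with the next section but does not change this unit's count.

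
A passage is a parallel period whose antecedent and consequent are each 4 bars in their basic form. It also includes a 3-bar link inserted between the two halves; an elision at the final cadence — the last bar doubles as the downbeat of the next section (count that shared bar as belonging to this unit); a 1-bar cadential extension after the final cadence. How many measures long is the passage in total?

Basic parallel period: 4 + 4 = 8 bars.
8 (basic form) + 3 (link) + 1 (cadential extension) = 12.
The elision shares a bar with the next section but does not change this unit's count.

12 measures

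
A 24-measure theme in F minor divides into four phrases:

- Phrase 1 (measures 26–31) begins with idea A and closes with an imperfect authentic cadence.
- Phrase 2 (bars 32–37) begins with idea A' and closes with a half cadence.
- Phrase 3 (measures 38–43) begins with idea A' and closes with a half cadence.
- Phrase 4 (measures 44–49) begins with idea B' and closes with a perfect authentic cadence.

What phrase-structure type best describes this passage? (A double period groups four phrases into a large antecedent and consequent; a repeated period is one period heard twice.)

Four phrases in two halves: the first half (mm. 26-37) ends with a half cadence, the second (mm. 38–49) with a perfect authentic cadence — a large antecedent–consequent pair, i.e. a double period.
Phrase 3 begins with the same material as phrase 1, making it parallel.

parallel double period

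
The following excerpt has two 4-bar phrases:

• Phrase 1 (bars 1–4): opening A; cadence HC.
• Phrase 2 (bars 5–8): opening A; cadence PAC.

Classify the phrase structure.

Phrase 1 ends with a half cadence (weaker) and phrase 2 with a perfect authentic cadence (stronger): antecedent + consequent = a period.
The two phrases open with the same material (A / A), so the period is parallel.

parallel period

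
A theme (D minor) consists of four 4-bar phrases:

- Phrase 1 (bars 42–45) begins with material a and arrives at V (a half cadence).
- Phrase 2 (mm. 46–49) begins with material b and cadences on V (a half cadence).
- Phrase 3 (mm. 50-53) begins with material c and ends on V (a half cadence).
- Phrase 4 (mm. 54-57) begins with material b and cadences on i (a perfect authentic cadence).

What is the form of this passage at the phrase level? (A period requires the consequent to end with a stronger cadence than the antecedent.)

Four phrases in two halves: the first half (measures 42–49) ends with a half cadence, the second (measures 50–57) with a perfect authentic cadence — a large antecedent–consequent pair, i.e. a double period.
Phrase 3 begins with different material from phrase 1, making it contrasting.

contrasting double period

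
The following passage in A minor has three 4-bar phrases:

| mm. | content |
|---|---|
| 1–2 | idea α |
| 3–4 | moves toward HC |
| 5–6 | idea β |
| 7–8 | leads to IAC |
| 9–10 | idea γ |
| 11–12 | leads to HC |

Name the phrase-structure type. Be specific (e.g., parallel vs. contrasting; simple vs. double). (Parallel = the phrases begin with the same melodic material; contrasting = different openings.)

phrase group

The final phrase closes with a half cadence, which is not stronger than the preceding imperfect authentic cadence; the 3 phrases lack an overall antecedent–consequent design and so form a phrase group.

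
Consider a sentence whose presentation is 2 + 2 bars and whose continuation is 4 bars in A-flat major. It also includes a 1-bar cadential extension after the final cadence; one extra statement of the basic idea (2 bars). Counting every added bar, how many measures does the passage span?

11 measures

Basic sentence: 2 + 2 + 4 = 8 bars.
8 (basic form) + 1 (cadential extension) + 2 (extra statement) = 11.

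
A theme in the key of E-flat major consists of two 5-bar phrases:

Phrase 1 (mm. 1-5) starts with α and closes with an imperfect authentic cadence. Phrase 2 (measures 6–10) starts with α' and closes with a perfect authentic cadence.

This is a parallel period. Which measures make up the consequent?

The phrase ending with the weaker cadence (imperfect authentic cadence) is the antecedent; the one ending more conclusively (perfect authentic cadence) is the consequent. The consequent is measures 6–10.

measures 6–10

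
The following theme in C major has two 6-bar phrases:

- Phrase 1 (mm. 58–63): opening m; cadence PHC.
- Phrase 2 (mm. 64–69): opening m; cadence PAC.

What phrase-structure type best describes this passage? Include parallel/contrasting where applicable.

parallel period

Phrase 1 ends with a Phrygian half cadence (weaker) and phrase 2 with a perfect authentic cadence (stronger): antecedent + consequent = a period.
The two phrases open with the same material (m / m), so the period is parallel.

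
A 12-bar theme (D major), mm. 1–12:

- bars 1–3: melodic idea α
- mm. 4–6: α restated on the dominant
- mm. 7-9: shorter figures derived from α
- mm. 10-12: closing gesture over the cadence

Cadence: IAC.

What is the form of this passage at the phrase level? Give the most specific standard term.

Basic idea (measures 1–3) + its repetition (measures 4–6) form the presentation; fragmentation and cadence (measures 7-12) form the continuation — the 12-bar whole is a sentence.

sentence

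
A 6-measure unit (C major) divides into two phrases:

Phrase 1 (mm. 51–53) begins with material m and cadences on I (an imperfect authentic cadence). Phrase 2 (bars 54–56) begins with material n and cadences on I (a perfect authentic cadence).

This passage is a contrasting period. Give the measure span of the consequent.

measures 54–56

The antecedent is the phrase ending with the weaker cadence (imperfect authentic cadence, phrase 1) and the consequent the one ending more conclusively (perfect authentic cadence, phrase 2); the consequent is bars 54-56.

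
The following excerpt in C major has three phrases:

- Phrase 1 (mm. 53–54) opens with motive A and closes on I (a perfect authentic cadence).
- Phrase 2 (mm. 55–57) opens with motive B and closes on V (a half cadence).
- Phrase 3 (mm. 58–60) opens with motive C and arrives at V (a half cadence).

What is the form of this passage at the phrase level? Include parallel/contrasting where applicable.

phrase group

The final phrase closes with a half cadence, which is not stronger than the preceding half cadence; the 3 phrases lack an overall antecedent–consequent design and so form a phrase group.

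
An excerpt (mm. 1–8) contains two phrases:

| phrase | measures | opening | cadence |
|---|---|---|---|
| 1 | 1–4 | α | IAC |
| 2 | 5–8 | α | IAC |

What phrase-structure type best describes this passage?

repeated phrase

Both phrases have the same opening (α) and the same cadence (imperfect authentic cadence): the second is a restatement, not a consequent, so this is a repeated phrase rather than a period.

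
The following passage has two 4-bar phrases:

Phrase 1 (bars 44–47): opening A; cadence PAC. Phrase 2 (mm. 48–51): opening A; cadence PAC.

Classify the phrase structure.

Both phrases have the same opening (A) and the same cadence (perfect authentic cadence): the second is a restatement, not a consequent, so this is a repeated phrase rather than a period.

repeated phrase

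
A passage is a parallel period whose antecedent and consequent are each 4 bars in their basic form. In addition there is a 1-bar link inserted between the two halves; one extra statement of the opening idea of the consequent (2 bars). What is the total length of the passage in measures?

Basic parallel period: 4 + 4 = 8 bars.
8 (basic form) + 1 (link) + 2 (extra statement) = 11.

11 measures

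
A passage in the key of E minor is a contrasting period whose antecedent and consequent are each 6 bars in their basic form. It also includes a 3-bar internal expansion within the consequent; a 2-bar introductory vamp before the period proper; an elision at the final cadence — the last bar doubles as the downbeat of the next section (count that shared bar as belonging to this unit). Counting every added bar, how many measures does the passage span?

17 measures

Basic contrasting period: 6 + 6 = 12 bars.
12 (basic form) + 3 (internal expansion) + 2 (introduction) = 17.
The elision shares a bar with the next section but does not change this unit's count.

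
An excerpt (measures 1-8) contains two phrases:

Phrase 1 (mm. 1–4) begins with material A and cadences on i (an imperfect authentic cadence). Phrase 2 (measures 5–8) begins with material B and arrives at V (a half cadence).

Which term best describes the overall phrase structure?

The second phrase closes with a half cadence, which is not stronger than the first phrase's imperfect authentic cadence; without a weak→strong cadential pair there is no antecedent–consequent relationship, so this is a phrase group rather than a period.

phrase group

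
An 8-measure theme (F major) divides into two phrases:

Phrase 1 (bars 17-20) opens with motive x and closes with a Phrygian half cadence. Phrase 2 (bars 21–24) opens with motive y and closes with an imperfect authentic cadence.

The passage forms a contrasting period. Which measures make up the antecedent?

measures 17–20

The antecedent is the phrase ending with the weaker cadence (Phrygian half cadence, phrase 1) and the consequent the one ending more conclusively (imperfect authentic cadence, phrase 2); the antecedent is measures 17–20.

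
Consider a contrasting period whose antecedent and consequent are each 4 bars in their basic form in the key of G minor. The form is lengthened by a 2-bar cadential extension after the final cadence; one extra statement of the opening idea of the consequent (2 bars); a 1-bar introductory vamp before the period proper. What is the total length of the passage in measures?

Basic contrasting period: 4 + 4 = 8 bars.
8 (basic form) + 2 (cadential extension) + 2 (extra statement) + 1 (introduction) = 13.

13 measures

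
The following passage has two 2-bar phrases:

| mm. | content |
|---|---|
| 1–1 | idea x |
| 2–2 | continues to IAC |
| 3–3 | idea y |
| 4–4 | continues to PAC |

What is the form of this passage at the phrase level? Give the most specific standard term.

Phrase 1 ends with an imperfect authentic cadence (weaker) and phrase 2 with a perfect authentic cadence (stronger): antecedent + consequent = a period.
The two phrases open with different material (x / y), so the period is contrasting.

contrasting period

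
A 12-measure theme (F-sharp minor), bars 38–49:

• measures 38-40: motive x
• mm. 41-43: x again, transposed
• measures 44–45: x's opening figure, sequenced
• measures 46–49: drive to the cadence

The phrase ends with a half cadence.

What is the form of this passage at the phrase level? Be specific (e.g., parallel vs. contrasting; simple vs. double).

Basic idea (mm. 38–40) + its repetition (measures 41-43) form the presentation; fragmentation and cadence (bars 44-49) form the continuation — the 12-bar whole is a sentence.

sentence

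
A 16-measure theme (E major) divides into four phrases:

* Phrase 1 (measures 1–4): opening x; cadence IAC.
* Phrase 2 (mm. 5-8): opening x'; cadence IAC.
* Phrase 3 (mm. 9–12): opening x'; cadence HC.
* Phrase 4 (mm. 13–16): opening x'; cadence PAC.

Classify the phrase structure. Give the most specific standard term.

Four phrases in two halves: the first half (measures 1–8) ends with an imperfect authentic cadence, the second (bars 9–16) with a perfect authentic cadence — a large antecedent–consequent pair, i.e. a double period.
Phrase 3 begins with the same material as phrase 1, making it parallel.

parallel double period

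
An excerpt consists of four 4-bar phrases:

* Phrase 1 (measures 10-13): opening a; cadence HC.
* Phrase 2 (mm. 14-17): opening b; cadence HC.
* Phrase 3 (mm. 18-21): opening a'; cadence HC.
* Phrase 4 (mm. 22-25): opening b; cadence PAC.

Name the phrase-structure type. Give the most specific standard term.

parallel double period

Four phrases in two halves: the first half (mm. 10-17) ends with a half cadence, the second (measures 18–25) with a perfect authentic cadence — a large antecedent–consequent pair, i.e. a double period.
Phrase 3 begins with the same material as phrase 1, making it parallel.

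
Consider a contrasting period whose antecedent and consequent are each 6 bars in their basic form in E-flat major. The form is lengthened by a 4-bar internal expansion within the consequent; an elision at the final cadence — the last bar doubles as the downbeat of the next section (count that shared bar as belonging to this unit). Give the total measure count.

16 measures

Basic contrasting period: 6 + 6 = 12 bars.
12 (basic form) + 4 (internal expansion) = 16.
The elision shares a bar with the next section but does not change this unit's count.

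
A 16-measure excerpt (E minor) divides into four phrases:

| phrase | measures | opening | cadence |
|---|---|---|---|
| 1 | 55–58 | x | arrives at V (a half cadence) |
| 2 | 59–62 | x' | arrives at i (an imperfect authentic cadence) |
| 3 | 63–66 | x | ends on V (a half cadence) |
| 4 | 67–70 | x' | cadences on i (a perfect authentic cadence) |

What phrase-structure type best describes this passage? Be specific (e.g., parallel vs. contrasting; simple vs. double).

parallel double period

Four phrases in two halves: the first half (bars 55-62) ends with an imperfect authentic cadence, the second (mm. 63-70) with a perfect authentic cadence — a large antecedent–consequent pair, i.e. a double period.
Phrase 3 begins with the same material as phrase 1, making it parallel.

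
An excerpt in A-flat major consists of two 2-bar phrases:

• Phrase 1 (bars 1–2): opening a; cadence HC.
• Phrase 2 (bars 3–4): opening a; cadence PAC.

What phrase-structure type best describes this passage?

Phrase 1 ends with a half cadence (weaker) and phrase 2 with a perfect authentic cadence (stronger): antecedent + consequent = a period.
The two phrases open with the same material (a / a), so the period is parallel.

parallel period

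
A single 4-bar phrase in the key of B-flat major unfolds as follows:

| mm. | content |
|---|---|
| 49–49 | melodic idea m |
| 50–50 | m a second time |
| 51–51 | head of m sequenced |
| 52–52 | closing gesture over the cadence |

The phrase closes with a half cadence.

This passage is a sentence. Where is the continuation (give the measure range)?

After the presentation (bars 49-50), the continuation covers the fragmentation through the cadence: mm. 51-52.

measures 51–52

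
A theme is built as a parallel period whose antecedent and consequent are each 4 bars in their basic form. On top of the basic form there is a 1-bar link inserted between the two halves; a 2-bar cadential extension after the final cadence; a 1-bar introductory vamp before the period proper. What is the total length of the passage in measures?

12 measures

Basic parallel period: 4 + 4 = 8 bars.
8 (basic form) + 1 (link) + 2 (cadential extension) + 1 (introduction) = 12.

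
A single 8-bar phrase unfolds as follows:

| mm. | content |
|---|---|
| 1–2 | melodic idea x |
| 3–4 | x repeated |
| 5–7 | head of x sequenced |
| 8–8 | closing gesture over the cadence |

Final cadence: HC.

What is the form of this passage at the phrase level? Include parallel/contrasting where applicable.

sentence

Basic idea (mm. 1–2) + its repetition (measures 3–4) form the presentation; fragmentation and cadence (bars 5–8) form the continuation — the 8-bar whole is a sentence.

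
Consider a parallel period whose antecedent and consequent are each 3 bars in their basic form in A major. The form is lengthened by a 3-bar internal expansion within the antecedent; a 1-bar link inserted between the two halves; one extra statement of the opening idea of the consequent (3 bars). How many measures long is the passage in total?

13 measures

Basic parallel period: 3 + 3 = 6 bars.
6 (basic form) + 3 (internal expansion) + 1 (link) + 3 (extra statement) = 13.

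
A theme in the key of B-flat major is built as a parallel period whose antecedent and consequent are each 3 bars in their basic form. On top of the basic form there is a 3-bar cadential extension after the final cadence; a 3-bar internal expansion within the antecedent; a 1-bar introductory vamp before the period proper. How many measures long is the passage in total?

13 measures

Basic parallel period: 3 + 3 = 6 bars.
6 (basic form) + 3 (cadential extension) + 3 (internal expansion) + 1 (introduction) = 13.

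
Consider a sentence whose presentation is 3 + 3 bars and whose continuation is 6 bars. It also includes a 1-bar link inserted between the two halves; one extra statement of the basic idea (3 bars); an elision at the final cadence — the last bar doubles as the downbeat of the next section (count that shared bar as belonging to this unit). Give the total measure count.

16 measures

Basic sentence: 3 + 3 + 6 = 12 bars.
12 (basic form) + 1 (link) + 3 (extra statement) = 16.
The elision shares a bar with the next section but does not change this unit's count.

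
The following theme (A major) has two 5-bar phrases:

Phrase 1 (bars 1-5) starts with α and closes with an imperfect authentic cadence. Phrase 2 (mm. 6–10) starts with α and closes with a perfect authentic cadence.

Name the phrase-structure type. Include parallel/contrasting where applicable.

parallel period

Phrase 1 ends with an imperfect authentic cadence (weaker) and phrase 2 with a perfect authentic cadence (stronger): antecedent + consequent = a period.
The two phrases open with the same material (α / α), so the period is parallel.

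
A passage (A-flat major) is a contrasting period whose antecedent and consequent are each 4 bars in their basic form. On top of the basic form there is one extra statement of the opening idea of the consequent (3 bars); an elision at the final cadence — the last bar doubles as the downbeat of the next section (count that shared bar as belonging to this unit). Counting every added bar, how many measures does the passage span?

11 measures

Basic contrasting period: 4 + 4 = 8 bars.
8 (basic form) + 3 (extra statement) = 11.
The elision shares a bar with the next section but does not change this unit's count.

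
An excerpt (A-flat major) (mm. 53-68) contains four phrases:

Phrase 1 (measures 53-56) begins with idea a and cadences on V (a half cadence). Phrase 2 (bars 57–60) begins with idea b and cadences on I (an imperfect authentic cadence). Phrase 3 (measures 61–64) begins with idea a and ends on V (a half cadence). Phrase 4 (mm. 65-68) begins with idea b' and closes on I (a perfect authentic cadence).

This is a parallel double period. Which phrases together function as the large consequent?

In a double period the first pair of phrases (ending imperfect authentic cadence) is the large antecedent and the second pair (ending perfect authentic cadence) is the large consequent; the consequent is phrases 3 and 4.

phrases 3 and 4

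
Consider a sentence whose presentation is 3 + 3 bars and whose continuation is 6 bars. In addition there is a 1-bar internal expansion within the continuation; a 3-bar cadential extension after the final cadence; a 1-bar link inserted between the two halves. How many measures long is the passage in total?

Basic sentence: 3 + 3 + 6 = 12 bars.
12 (basic form) + 1 (internal expansion) + 3 (cadential extension) + 1 (link) = 17.

17 measures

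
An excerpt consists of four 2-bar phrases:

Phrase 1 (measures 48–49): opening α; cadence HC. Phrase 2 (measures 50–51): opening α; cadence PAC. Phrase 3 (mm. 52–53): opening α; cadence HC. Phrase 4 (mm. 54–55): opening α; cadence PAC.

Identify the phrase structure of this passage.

The cadence pattern HC–PAC–HC–PAC is weak–strong twice, and phrases 3–4 restate phrases 1–2: a period heard twice, not a double period (which would end weakly at phrase 2).

repeated period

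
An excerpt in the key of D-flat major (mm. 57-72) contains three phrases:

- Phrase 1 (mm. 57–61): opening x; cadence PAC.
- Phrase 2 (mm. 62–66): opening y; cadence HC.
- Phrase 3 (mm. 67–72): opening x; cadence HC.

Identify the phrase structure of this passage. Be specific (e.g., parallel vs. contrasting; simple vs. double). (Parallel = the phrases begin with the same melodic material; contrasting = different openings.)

The final phrase closes with a half cadence, which is not stronger than the preceding half cadence; the 3 phrases lack an overall antecedent–consequent design and so form a phrase group.

phrase group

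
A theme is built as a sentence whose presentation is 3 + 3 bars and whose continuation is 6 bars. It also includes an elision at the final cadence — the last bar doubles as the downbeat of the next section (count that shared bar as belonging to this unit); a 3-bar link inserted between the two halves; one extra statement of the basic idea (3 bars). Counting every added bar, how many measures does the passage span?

18 measures

Basic sentence: 3 + 3 + 6 = 12 bars.
12 (basic form) + 3 (link) + 3 (extra statement) = 18.
The elision shares a bar with the next section but does not change this unit's count.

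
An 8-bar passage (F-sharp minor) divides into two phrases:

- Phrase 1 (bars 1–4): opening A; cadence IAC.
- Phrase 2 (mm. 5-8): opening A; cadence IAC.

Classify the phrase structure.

Both phrases have the same opening (A) and the same cadence (imperfect authentic cadence): the second is a restatement, not a consequent, so this is a repeated phrase rather than a period.

repeated phrase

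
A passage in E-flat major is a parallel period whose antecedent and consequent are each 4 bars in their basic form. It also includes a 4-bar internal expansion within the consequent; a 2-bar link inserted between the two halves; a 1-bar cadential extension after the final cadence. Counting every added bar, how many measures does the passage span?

15 measures

Basic parallel period: 4 + 4 = 8 bars.
8 (basic form) + 4 (internal expansion) + 2 (link) + 1 (cadential extension) = 15.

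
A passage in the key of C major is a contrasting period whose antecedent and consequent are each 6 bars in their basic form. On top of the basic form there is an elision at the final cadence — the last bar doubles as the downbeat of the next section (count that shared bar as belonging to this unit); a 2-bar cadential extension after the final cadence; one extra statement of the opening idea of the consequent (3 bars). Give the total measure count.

Basic contrasting period: 6 + 6 = 12 bars.
12 (basic form) + 2 (cadential extension) + 3 (extra statement) = 17.
The elision shares a bar with the next section but does not change this unit's count.

17 measures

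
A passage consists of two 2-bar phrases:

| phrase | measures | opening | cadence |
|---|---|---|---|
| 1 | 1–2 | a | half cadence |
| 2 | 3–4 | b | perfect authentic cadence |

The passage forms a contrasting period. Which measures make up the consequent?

measures 3–4

The antecedent is the phrase ending with the weaker cadence (half cadence, phrase 1) and the consequent the one ending more conclusively (perfect authentic cadence, phrase 2); the consequent is bars 3-4.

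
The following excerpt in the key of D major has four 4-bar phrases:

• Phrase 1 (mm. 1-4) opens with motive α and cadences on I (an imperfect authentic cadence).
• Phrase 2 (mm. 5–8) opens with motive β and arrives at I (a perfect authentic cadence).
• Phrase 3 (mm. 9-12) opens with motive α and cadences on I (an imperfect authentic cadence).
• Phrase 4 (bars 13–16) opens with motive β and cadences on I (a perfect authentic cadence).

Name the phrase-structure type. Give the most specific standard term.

The cadence pattern IAC–PAC–IAC–PAC is weak–strong twice, and phrases 3–4 restate phrases 1–2: a period heard twice, not a double period (which would end weakly at phrase 2).

repeated period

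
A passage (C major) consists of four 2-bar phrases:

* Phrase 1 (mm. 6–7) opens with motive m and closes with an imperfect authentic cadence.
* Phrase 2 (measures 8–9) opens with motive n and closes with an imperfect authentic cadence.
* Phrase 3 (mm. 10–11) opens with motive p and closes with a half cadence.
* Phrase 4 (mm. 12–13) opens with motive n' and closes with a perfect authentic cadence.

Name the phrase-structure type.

contrasting double period

Four phrases in two halves: the first half (bars 6-9) ends with an imperfect authentic cadence, the second (bars 10–13) with a perfect authentic cadence — a large antecedent–consequent pair, i.e. a double period.
Phrase 3 begins with different material from phrase 1, making it contrasting.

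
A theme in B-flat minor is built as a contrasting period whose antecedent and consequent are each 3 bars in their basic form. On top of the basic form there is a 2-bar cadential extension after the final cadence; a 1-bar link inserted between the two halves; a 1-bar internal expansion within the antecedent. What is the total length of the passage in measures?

10 measures

Basic contrasting period: 3 + 3 = 6 bars.
6 (basic form) + 2 (cadential extension) + 1 (link) + 1 (internal expansion) = 10.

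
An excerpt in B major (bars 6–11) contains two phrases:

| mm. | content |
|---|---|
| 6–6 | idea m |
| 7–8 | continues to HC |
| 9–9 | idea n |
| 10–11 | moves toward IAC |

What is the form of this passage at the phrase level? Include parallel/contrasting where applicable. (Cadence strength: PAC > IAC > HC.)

contrasting period

Phrase 1 ends with a half cadence (weaker) and phrase 2 with an imperfect authentic cadence (stronger): antecedent + consequent = a period.
The two phrases open with different material (m / n), so the period is contrasting.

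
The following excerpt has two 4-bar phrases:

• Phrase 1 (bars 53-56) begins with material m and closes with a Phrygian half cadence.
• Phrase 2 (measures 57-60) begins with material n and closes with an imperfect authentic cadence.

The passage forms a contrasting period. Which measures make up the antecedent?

The antecedent is the phrase ending with the weaker cadence (Phrygian half cadence, phrase 1) and the consequent the one ending more conclusively (imperfect authentic cadence, phrase 2); the antecedent is mm. 53–56.

measures 53–56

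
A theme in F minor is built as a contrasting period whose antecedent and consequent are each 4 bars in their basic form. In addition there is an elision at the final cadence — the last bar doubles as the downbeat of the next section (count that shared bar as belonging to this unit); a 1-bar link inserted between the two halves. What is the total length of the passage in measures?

Basic contrasting period: 4 + 4 = 8 bars.
8 (basic form) + 1 (link) = 9.
The elision shares a bar with the next section but does not change this unit's count.

9 measures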